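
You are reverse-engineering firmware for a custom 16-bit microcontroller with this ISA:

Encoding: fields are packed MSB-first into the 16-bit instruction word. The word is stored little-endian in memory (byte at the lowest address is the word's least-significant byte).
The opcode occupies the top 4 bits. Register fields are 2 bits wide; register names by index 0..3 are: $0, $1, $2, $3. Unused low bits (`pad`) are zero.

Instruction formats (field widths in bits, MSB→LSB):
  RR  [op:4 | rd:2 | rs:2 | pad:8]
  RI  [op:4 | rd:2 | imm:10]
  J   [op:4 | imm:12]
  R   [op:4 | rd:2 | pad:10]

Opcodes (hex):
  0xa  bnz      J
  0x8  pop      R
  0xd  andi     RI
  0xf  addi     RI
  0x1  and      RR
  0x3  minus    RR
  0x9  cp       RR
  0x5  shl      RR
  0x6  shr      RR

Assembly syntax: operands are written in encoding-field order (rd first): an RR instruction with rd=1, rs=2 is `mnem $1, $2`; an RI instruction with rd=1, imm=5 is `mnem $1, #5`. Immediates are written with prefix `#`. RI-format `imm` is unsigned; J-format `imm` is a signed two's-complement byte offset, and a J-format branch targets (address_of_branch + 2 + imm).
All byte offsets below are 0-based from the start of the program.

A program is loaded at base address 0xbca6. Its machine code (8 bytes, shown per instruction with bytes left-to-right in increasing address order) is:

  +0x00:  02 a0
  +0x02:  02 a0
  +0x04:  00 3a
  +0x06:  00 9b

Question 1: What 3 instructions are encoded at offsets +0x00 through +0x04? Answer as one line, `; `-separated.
@+00  little-endian(02 a0) = 0xa002
  op=0xa002>>12=0xa ⇒ bnz (J)
  imm@[11:0]=0x2 ⇒ #2
@+02  little-endian(02 a0) = 0xa002
  op=0xa002>>12=0xa ⇒ bnz (J)
  imm@[11:0]=0x2 ⇒ #2
@+04  little-endian(00 3a) = 0x3a00
  op=0x3a00>>12=0x3 ⇒ minus (RR)
  rd@[11:10]=0x2 ⇒ $2
  rs@[9:8]=0x2 ⇒ $2

bnz #2; bnz #2; minus $2, $2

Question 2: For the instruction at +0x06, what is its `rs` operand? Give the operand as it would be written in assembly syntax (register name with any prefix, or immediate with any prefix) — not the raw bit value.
$3

+0x06: 00 9b ⇒ word 0x9b00 (little)
  opcode bits[15:12]=0x9: cp/RR
  rd: (w>>10)&0x3=0x2 → $2
  rs: (w>>8)&0x3=0x3 → $3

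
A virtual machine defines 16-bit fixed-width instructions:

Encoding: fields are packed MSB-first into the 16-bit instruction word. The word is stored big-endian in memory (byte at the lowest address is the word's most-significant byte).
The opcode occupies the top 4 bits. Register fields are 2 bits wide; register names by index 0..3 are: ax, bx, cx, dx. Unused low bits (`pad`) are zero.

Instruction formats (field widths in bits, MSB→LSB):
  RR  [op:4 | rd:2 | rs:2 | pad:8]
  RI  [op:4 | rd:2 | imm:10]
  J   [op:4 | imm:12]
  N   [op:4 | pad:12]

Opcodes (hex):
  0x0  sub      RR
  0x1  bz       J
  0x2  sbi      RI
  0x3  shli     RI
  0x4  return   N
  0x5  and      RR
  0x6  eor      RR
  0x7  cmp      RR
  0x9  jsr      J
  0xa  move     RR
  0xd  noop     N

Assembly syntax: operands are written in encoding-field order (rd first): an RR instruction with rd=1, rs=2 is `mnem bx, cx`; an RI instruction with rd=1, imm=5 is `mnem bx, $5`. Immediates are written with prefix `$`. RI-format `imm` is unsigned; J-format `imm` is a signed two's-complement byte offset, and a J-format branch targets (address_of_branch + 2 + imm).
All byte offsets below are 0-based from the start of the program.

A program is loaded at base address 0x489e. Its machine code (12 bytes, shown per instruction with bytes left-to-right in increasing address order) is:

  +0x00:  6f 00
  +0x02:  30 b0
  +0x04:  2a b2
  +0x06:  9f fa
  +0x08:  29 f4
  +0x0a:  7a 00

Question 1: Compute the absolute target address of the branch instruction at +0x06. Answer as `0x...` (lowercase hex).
[06] 9f fa → 0x9ffa
  opcode bits[15:12]=0x9: jsr/J
  imm@[11:0]=0xffa (s12→-6) ⇒ $-6
  target = base 0x489e + off 0x06 + 2 + imm -6 = 0x48a0

0x48a0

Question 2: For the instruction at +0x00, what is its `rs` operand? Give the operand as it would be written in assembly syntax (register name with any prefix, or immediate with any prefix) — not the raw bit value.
dx

[00] 6f 00 → 0x6f00
  top 4b → 0x6 → eor [RR]
  rd@[11:10]=0x3 ⇒ dx
  rs@[9:8]=0x3 ⇒ dx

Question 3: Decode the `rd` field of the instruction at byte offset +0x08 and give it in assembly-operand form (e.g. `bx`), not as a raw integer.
[08] 29 f4 → 0x29f4
  opcode bits[15:12]=0x2: sbi/RI
  rd@[11:10]=0x2 ⇒ cx
  imm@[9:0]=0x1f4 ⇒ $500

cx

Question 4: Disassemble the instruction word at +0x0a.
+0x0a: 7a 00 ⇒ word 0x7a00 (big)
  opcode bits[15:12]=0x7: cmp/RR
  rd: (w>>10)&0x3=0x2 → cx
  rs: (w>>8)&0x3=0x2 → cx

cmp cx, cx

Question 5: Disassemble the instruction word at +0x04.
sbi cx, $690

+0x04: 2a b2 ⇒ word 0x2ab2 (big)
  top 4b → 0x2 → sbi [RI]
  [11:10] rd=2 = cx
  [9:0] imm=690 = $690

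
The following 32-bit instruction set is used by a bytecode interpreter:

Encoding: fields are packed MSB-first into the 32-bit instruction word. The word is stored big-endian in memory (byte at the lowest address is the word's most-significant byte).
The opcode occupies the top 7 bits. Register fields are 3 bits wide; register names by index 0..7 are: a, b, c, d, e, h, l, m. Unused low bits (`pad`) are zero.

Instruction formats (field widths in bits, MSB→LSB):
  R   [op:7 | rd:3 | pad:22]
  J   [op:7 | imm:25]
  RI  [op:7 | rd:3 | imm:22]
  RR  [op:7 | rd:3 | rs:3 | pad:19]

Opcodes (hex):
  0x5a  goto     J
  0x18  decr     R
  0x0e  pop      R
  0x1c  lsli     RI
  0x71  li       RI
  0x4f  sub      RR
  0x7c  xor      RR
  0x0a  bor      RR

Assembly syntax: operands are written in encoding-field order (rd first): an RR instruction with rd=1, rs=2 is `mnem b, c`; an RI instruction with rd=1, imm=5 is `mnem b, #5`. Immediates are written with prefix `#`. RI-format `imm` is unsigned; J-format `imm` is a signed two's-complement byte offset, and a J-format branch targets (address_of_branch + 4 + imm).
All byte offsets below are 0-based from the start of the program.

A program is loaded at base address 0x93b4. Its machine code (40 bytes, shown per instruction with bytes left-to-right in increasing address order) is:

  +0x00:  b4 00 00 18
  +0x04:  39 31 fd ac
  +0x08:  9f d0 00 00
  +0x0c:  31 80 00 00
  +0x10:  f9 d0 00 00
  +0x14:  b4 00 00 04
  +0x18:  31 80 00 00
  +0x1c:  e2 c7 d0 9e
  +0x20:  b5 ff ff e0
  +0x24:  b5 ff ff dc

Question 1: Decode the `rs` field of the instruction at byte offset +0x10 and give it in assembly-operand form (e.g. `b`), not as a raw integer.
+0x10: f9 d0 00 00 ⇒ word 0xf9d00000 (big)
  top 7b → 0x7c → xor [RR]
  [24:22] rd=7 = m
  [21:19] rs=2 = c

c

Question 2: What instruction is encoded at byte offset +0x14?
+0x14: b4 00 00 04 ⇒ word 0xb4000004 (big)
  opcode bits[31:25]=0x5a: goto/J
  imm@[24:0]=0x4 ⇒ #4

goto #4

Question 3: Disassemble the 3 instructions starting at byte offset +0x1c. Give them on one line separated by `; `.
li d, #512158; goto #-32; goto #-36

+0x1c: e2 c7 d0 9e ⇒ word 0xe2c7d09e (big)
  op=0xe2c7d09e>>25=0x71 ⇒ li (RI)
  rd@[24:22]=0x3 ⇒ d
  imm@[21:0]=0x7d09e ⇒ #512158
+0x20: b5 ff ff e0 ⇒ word 0xb5ffffe0 (big)
  op=0xb5ffffe0>>25=0x5a ⇒ goto (J)
  imm@[24:0]=0x1ffffe0 (s25→-32) ⇒ #-32
+0x24: b5 ff ff dc ⇒ word 0xb5ffffdc (big)
  op=0xb5ffffdc>>25=0x5a ⇒ goto (J)
  imm@[24:0]=0x1ffffdc (s25→-36) ⇒ #-36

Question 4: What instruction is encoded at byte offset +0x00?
goto #24

@+00  big-endian(b4 00 00 18) = 0xb4000018
  opcode bits[31:25]=0x5a: goto/J
  imm: (w>>0)&0x1ffffff=0x18 → #24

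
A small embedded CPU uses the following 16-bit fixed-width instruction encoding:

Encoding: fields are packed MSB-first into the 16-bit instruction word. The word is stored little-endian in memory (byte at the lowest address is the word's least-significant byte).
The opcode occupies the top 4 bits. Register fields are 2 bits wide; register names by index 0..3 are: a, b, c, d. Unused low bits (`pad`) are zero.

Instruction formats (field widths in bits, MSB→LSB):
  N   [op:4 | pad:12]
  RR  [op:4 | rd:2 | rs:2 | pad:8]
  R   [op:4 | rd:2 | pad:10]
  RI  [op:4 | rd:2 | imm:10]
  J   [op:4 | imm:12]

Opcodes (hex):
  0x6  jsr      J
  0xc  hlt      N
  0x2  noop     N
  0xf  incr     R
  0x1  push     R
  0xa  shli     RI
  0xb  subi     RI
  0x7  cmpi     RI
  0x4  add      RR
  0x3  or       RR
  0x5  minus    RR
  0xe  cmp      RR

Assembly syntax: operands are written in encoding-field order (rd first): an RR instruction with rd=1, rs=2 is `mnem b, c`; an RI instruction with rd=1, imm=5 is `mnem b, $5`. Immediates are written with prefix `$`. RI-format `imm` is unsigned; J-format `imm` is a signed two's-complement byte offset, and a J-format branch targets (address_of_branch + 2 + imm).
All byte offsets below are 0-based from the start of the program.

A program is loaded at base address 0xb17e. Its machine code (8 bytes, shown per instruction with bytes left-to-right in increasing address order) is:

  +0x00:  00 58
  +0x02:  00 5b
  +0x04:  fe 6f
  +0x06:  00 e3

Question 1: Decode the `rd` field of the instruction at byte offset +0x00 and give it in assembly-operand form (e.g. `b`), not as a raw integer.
c

off 0x00: read 00 58 as little → 0x5800
  op=0x5800>>12=0x5 ⇒ minus (RR)
  [11:10] rd=2 = c
  [9:8] rs=0 = a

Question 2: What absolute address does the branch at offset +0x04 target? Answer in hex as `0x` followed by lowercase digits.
0xb182

off 0x04: read fe 6f as little → 0x6ffe
  op=0x6ffe>>12=0x6 ⇒ jsr (J)
  imm@[11:0]=0xffe (s12→-2) ⇒ $-2
  target = base 0xb17e + off 0x04 + 2 + imm -2 = 0xb182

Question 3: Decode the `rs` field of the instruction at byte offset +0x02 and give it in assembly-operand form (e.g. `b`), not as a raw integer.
off 0x02: read 00 5b as little → 0x5b00
  top 4b → 0x5 → minus [RR]
  rd@[11:10]=0x2 ⇒ c
  rs@[9:8]=0x3 ⇒ d

d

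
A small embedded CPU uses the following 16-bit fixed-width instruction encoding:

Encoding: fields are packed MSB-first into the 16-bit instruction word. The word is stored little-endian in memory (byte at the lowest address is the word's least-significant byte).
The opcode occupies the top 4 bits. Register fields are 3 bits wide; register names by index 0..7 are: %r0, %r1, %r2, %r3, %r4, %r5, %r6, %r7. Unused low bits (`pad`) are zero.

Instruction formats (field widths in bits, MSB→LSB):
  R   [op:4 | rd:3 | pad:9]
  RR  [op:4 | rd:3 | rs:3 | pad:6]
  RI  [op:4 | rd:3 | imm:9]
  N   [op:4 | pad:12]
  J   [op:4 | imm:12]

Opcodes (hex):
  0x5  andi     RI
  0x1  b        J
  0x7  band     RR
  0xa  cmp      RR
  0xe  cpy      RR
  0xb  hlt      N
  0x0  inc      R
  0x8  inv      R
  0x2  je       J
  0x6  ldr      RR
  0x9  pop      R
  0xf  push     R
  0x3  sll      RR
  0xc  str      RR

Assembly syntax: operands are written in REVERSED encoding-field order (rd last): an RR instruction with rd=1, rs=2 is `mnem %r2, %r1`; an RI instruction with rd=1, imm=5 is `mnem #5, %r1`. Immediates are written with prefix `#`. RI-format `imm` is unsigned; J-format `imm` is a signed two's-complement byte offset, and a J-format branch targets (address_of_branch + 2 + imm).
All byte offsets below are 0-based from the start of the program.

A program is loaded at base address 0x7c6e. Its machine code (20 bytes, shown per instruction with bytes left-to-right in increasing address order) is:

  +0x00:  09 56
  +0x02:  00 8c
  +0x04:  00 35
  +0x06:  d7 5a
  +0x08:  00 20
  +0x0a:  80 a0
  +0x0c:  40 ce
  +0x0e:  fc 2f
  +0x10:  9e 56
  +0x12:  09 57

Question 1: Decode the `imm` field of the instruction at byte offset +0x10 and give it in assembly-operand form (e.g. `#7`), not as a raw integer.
+0x10: 9e 56 ⇒ word 0x569e (little)
  opcode bits[15:12]=0x5: andi/RI
  rd@[11:9]=0x3 ⇒ %r3
  imm@[8:0]=0x9e ⇒ #158

#158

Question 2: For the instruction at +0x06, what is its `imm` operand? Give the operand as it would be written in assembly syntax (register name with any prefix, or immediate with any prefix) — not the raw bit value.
+0x06: d7 5a ⇒ word 0x5ad7 (little)
  top 4b → 0x5 → andi [RI]
  rd: (w>>9)&0x7=0x5 → %r5
  imm: (w>>0)&0x1ff=0xd7 → #215

#215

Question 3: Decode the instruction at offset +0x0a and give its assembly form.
off 0x0a: read 80 a0 as little → 0xa080
  opcode bits[15:12]=0xa: cmp/RR
  rd@[11:9]=0x0 ⇒ %r0
  rs@[8:6]=0x2 ⇒ %r2

cmp %r2, %r0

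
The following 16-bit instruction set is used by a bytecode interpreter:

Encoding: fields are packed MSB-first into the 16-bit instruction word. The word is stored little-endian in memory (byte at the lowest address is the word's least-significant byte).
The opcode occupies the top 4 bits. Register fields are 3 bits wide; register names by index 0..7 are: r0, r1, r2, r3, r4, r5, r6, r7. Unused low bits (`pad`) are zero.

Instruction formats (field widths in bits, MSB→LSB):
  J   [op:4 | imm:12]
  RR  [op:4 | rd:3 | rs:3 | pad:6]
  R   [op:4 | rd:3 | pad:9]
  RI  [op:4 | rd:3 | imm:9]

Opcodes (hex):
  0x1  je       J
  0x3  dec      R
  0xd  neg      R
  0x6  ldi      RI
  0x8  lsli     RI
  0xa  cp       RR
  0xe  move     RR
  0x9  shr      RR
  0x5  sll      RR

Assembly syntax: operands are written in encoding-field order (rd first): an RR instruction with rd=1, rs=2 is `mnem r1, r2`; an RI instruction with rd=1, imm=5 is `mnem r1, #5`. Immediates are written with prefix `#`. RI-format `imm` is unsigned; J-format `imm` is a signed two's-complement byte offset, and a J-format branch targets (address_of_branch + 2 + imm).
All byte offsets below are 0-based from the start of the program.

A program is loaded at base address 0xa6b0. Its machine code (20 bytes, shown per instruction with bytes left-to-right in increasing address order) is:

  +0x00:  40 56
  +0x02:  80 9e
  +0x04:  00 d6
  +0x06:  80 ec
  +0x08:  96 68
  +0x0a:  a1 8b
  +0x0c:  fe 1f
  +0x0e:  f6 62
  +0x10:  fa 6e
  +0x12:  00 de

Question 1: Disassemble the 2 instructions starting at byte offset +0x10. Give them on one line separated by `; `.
ldi r7, #250; neg r7

off 0x10: read fa 6e as little → 0x6efa
  opcode bits[15:12]=0x6: ldi/RI
  rd: (w>>9)&0x7=0x7 → r7
  imm: (w>>0)&0x1ff=0xfa → #250
off 0x12: read 00 de as little → 0xde00
  opcode bits[15:12]=0xd: neg/R
  rd: (w>>9)&0x7=0x7 → r7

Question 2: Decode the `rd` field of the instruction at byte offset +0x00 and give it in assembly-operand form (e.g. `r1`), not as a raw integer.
@+00  little-endian(40 56) = 0x5640
  op=0x5640>>12=0x5 ⇒ sll (RR)
  rd: (w>>9)&0x7=0x3 → r3
  rs: (w>>6)&0x7=0x1 → r1

r3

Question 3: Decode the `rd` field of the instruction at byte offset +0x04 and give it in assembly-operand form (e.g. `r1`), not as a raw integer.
r3

@+04  little-endian(00 d6) = 0xd600
  opcode bits[15:12]=0xd: neg/R
  [11:9] rd=3 = r3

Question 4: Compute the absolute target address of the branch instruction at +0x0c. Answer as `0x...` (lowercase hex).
@+0c  little-endian(fe 1f) = 0x1ffe
  top 4b → 0x1 → je [J]
  imm: (w>>0)&0xfff=0xffe (s12→-2) → #-2
  target = base 0xa6b0 + off 0x0c + 2 + imm -2 = 0xa6bc

0xa6bc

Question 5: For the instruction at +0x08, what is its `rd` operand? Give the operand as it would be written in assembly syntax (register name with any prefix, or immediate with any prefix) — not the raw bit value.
r4

[08] 96 68 → 0x6896
  top 4b → 0x6 → ldi [RI]
  rd: (w>>9)&0x7=0x4 → r4
  imm: (w>>0)&0x1ff=0x96 → #150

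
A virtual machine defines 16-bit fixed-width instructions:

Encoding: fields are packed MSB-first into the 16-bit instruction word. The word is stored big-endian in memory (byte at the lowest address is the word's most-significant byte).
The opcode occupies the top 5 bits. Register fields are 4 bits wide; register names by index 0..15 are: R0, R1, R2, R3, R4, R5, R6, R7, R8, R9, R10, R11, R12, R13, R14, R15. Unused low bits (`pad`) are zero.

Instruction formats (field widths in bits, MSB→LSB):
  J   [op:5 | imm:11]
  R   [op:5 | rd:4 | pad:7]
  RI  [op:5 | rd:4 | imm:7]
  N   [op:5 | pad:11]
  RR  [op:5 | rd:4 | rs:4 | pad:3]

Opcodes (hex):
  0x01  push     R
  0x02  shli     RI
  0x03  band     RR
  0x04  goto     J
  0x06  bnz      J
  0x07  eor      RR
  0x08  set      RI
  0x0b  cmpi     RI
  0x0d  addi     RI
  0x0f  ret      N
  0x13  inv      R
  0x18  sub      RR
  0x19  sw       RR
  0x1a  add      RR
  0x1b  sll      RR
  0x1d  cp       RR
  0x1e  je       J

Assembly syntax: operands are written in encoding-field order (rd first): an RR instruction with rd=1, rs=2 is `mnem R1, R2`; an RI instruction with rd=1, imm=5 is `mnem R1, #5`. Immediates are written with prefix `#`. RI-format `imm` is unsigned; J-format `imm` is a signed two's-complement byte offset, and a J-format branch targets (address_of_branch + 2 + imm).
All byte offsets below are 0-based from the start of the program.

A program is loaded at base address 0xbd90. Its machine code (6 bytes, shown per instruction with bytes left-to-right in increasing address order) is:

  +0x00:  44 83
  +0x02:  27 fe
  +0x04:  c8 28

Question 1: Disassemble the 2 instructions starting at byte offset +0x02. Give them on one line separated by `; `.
@+02  big-endian(27 fe) = 0x27fe
  top 5b → 0x4 → goto [J]
  imm: (w>>0)&0x7ff=0x7fe (s11→-2) → #-2
@+04  big-endian(c8 28) = 0xc828
  top 5b → 0x19 → sw [RR]
  rd: (w>>7)&0xf=0x0 → R0
  rs: (w>>3)&0xf=0x5 → R5

goto #-2; sw R0, R5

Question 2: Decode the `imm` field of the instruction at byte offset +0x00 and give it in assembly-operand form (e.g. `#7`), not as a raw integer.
+0x00: 44 83 ⇒ word 0x4483 (big)
  opcode bits[15:11]=0x8: set/RI
  rd@[10:7]=0x9 ⇒ R9
  imm@[6:0]=0x3 ⇒ #3

#3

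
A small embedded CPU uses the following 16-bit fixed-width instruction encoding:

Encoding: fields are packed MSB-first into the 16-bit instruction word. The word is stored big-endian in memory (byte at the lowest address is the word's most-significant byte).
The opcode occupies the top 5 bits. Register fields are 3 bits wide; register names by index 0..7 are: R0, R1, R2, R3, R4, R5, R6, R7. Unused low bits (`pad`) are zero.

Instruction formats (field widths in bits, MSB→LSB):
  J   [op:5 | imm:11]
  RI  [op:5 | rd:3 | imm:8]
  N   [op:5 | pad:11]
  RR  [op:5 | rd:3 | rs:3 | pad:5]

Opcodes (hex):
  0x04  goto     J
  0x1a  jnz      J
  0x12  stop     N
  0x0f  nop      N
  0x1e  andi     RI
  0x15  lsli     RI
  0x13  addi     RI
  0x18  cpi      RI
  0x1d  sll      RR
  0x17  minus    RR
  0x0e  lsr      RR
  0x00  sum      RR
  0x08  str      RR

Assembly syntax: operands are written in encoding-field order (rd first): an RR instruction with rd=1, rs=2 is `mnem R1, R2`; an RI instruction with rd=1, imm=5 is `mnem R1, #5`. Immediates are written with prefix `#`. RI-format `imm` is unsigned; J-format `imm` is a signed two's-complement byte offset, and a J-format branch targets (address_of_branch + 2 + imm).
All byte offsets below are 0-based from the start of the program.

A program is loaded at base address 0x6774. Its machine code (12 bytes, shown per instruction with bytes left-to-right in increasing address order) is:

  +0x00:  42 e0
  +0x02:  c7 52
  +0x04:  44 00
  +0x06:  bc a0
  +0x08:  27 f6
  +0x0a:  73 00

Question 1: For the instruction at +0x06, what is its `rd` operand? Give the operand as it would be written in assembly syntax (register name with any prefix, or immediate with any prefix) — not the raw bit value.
R4

@+06  big-endian(bc a0) = 0xbca0
  opcode bits[15:11]=0x17: minus/RR
  rd@[10:8]=0x4 ⇒ R4
  rs@[7:5]=0x5 ⇒ R5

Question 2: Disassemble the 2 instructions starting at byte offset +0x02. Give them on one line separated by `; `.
@+02  big-endian(c7 52) = 0xc752
  opcode bits[15:11]=0x18: cpi/RI
  [10:8] rd=7 = R7
  [7:0] imm=82 = #82
@+04  big-endian(44 00) = 0x4400
  opcode bits[15:11]=0x8: str/RR
  [10:8] rd=4 = R4
  [7:5] rs=0 = R0

cpi R7, #82; str R4, R0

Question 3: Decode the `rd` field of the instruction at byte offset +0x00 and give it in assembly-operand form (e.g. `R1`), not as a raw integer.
off 0x00: read 42 e0 as big → 0x42e0
  top 5b → 0x8 → str [RR]
  rd@[10:8]=0x2 ⇒ R2
  rs@[7:5]=0x7 ⇒ R7

R2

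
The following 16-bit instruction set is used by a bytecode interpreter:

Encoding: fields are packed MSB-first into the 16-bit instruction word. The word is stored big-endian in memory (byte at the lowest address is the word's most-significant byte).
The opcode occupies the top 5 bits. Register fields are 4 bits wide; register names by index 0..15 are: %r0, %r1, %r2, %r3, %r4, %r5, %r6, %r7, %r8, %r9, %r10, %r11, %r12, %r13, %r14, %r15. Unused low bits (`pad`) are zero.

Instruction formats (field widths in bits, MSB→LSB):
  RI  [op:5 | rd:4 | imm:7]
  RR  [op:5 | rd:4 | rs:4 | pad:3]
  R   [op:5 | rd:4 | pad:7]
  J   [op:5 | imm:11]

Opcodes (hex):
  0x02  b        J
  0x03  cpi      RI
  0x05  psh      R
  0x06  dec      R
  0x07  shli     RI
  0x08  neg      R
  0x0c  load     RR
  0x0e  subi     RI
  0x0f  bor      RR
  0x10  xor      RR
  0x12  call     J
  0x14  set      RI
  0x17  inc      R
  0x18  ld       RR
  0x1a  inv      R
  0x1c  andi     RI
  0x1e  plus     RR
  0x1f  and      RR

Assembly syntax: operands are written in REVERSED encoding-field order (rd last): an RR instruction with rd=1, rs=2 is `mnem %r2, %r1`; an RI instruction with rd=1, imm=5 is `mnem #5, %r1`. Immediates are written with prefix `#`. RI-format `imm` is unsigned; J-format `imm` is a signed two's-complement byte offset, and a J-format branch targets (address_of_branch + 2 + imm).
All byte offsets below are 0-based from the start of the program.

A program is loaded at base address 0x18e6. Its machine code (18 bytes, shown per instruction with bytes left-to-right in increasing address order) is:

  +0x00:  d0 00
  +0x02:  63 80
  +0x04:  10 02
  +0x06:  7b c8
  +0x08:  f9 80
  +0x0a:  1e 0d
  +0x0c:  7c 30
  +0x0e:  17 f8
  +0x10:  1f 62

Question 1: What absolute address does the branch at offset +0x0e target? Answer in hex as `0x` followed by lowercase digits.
0x18ee

off 0x0e: read 17 f8 as big → 0x17f8
  op=0x17f8>>11=0x2 ⇒ b (J)
  [10:0] imm=2040 (s11→-8) = #-8
  target = base 0x18e6 + off 0x0e + 2 + imm -8 = 0x18ee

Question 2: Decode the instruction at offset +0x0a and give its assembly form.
cpi #13, %r12

@+0a  big-endian(1e 0d) = 0x1e0d
  top 5b → 0x3 → cpi [RI]
  rd: (w>>7)&0xf=0xc → %r12
  imm: (w>>0)&0x7f=0xd → #13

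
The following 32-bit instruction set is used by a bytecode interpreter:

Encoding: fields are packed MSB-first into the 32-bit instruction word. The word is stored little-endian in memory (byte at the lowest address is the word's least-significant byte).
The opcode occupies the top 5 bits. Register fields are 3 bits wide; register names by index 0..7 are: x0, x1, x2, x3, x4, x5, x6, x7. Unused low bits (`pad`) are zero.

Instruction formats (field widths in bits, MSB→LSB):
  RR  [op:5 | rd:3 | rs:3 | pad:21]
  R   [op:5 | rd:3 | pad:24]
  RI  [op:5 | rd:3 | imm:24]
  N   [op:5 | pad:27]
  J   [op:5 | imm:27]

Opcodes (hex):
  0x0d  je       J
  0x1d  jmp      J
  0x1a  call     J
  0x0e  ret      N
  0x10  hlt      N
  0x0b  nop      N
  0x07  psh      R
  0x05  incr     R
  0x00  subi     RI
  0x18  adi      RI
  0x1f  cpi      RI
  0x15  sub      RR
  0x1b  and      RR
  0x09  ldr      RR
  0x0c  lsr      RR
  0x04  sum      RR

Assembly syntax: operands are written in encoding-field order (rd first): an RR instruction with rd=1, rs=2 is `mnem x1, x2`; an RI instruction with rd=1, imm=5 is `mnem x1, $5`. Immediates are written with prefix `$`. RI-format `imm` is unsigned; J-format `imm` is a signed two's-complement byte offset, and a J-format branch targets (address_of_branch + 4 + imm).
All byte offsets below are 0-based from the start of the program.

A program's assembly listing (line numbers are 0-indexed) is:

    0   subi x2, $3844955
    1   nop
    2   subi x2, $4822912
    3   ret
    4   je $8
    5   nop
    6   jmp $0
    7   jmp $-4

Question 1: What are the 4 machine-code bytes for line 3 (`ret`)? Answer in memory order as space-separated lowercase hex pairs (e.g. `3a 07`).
line 3 (ret): pack op=0xe:5|pad=0:27 = 0x70000000; little→ 00 00 00 70

00 00 00 70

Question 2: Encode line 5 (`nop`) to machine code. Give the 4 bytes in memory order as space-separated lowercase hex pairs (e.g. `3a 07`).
line 5 (nop): pack op=0xb:5|pad=0:27 = 0x58000000; little→ 00 00 00 58

00 00 00 58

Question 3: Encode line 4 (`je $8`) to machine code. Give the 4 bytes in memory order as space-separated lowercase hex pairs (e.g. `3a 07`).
08 00 00 68

L4: je op=0xd:5|imm=8:27 ⇒ 0x68000008 ⇒ little 08 00 00 68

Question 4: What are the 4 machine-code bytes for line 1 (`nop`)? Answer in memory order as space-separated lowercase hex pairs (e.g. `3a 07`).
00 00 00 58

L1: nop op=0xb:5|pad=0:27 ⇒ 0x58000000 ⇒ little 00 00 00 58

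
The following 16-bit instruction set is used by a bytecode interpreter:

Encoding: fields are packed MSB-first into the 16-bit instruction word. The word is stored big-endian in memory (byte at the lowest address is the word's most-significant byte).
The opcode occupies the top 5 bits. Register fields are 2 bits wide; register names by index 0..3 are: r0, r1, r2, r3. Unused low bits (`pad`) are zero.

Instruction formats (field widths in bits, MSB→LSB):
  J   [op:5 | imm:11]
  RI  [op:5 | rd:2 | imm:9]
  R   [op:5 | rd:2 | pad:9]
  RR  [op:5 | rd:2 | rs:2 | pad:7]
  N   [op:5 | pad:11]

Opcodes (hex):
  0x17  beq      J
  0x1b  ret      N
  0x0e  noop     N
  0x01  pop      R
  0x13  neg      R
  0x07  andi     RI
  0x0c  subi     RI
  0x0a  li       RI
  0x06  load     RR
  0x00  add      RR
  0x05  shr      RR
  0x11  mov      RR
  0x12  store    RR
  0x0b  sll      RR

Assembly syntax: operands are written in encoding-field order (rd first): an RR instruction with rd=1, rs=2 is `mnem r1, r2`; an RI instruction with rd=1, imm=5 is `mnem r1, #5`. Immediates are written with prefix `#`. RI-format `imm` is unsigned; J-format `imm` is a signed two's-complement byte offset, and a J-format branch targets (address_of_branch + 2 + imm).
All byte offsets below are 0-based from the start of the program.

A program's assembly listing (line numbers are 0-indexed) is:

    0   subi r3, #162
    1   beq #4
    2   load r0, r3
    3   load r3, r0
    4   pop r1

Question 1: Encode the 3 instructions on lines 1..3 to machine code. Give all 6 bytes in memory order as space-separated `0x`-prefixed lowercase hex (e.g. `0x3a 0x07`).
1. beq fields op=0x17:5|imm=4:11 → word b804h → b8 04
2. load fields op=0x6:5|rd=0:2|rs=3:2|pad=0:7 → word 3180h → 31 80
3. load fields op=0x6:5|rd=3:2|rs=0:2|pad=0:7 → word 3600h → 36 00

0xb8 0x04 0x31 0x80 0x36 0x00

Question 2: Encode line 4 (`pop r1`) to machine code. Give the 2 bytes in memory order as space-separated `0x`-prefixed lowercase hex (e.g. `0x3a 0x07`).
0x0a 0x00

line 4 (pop): pack op=0x1:5|rd=1:2|pad=0:9 = 0x0a00; big→ 0a 00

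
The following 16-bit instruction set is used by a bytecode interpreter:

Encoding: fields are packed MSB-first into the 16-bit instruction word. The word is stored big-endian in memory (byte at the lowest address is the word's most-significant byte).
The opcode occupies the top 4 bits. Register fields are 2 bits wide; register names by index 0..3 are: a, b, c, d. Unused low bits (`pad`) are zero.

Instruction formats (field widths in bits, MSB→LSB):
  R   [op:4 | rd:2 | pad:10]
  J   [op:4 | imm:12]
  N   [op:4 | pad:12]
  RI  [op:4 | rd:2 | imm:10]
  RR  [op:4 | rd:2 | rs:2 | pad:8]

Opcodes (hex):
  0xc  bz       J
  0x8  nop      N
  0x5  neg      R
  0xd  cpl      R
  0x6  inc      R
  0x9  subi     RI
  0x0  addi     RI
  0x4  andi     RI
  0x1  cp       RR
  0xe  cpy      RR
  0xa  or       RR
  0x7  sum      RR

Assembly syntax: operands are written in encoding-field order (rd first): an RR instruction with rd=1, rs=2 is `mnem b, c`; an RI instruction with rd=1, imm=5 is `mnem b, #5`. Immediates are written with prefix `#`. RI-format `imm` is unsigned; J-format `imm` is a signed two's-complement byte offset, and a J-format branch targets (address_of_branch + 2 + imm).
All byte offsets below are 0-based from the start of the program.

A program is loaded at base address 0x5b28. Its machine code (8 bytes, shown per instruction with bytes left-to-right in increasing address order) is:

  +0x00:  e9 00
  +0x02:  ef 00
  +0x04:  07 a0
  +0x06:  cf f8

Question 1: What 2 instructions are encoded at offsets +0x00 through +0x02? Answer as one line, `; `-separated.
cpy c, b; cpy d, d

@+00  big-endian(e9 00) = 0xe900
  opcode bits[15:12]=0xe: cpy/RR
  rd: (w>>10)&0x3=0x2 → c
  rs: (w>>8)&0x3=0x1 → b
@+02  big-endian(ef 00) = 0xef00
  opcode bits[15:12]=0xe: cpy/RR
  rd: (w>>10)&0x3=0x3 → d
  rs: (w>>8)&0x3=0x3 → d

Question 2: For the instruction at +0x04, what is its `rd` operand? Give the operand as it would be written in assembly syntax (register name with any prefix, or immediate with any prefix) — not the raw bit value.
@+04  big-endian(07 a0) = 0x07a0
  opcode bits[15:12]=0x0: addi/RI
  rd: (w>>10)&0x3=0x1 → b
  imm: (w>>0)&0x3ff=0x3a0 → #928

b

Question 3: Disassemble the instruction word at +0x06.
off 0x06: read cf f8 as big → 0xcff8
  opcode bits[15:12]=0xc: bz/J
  imm: (w>>0)&0xfff=0xff8 (s12→-8) → #-8

bz #-8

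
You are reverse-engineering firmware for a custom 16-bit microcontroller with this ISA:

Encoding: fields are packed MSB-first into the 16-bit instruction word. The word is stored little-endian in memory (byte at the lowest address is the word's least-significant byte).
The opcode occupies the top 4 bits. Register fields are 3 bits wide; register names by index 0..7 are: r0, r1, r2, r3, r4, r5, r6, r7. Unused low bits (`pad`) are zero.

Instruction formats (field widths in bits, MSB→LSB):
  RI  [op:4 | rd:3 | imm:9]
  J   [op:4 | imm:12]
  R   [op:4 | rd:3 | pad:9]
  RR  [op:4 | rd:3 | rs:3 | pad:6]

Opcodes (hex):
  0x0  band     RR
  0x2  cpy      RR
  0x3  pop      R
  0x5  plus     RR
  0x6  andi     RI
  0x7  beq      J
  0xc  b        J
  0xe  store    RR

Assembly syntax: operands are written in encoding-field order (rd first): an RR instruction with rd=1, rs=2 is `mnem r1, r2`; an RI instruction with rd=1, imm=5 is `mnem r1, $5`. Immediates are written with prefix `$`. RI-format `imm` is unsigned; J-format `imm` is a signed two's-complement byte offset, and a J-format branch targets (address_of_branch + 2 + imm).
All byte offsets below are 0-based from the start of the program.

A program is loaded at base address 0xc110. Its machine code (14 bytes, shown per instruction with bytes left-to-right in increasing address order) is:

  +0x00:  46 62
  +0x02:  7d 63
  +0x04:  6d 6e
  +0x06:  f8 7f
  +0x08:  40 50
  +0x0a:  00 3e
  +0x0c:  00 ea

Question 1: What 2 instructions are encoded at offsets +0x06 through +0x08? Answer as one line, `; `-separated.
[06] f8 7f → 0x7ff8
  op=0x7ff8>>12=0x7 ⇒ beq (J)
  imm: (w>>0)&0xfff=0xff8 (s12→-8) → $-8
[08] 40 50 → 0x5040
  op=0x5040>>12=0x5 ⇒ plus (RR)
  rd: (w>>9)&0x7=0x0 → r0
  rs: (w>>6)&0x7=0x1 → r1

beq $-8; plus r0, r1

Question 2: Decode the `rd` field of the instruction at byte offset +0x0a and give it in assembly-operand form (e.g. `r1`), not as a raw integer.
r7

+0x0a: 00 3e ⇒ word 0x3e00 (little)
  opcode bits[15:12]=0x3: pop/R
  [11:9] rd=7 = r7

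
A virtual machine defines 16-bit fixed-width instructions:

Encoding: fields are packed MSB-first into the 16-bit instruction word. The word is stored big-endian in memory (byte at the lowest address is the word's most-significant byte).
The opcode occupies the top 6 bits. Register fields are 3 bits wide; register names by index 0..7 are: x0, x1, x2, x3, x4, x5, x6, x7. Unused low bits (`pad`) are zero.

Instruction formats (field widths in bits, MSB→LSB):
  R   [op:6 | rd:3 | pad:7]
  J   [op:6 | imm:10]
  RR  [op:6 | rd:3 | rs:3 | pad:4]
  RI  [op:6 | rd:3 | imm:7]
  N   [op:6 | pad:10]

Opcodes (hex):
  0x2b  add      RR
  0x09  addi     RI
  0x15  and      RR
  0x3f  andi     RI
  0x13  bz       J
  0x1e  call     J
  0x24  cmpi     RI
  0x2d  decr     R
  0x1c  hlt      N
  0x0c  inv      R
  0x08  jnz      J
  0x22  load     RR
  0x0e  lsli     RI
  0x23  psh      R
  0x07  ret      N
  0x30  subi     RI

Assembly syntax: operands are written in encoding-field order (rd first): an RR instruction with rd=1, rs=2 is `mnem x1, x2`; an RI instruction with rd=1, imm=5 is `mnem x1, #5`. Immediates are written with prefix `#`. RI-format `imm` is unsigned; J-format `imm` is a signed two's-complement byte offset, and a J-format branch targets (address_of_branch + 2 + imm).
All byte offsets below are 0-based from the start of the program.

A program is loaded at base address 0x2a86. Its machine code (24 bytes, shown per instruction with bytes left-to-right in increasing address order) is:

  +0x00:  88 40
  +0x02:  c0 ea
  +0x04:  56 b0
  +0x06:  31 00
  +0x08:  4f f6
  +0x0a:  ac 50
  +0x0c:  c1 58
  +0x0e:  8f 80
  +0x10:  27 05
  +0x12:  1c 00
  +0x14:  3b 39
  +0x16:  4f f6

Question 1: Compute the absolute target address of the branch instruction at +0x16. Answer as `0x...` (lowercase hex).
[16] 4f f6 → 0x4ff6
  top 6b → 0x13 → bz [J]
  imm@[9:0]=0x3f6 (s10→-10) ⇒ #-10
  target = base 0x2a86 + off 0x16 + 2 + imm -10 = 0x2a94

0x2a94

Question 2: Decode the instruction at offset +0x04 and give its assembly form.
+0x04: 56 b0 ⇒ word 0x56b0 (big)
  opcode bits[15:10]=0x15: and/RR
  [9:7] rd=5 = x5
  [6:4] rs=3 = x3

and x5, x3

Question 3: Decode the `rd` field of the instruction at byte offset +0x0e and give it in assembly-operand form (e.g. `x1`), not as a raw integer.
[0e] 8f 80 → 0x8f80
  op=0x8f80>>10=0x23 ⇒ psh (R)
  rd@[9:7]=0x7 ⇒ x7

x7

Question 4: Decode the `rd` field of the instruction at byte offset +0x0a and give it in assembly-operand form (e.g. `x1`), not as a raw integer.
x0

[0a] ac 50 → 0xac50
  op=0xac50>>10=0x2b ⇒ add (RR)
  rd: (w>>7)&0x7=0x0 → x0
  rs: (w>>4)&0x7=0x5 → x5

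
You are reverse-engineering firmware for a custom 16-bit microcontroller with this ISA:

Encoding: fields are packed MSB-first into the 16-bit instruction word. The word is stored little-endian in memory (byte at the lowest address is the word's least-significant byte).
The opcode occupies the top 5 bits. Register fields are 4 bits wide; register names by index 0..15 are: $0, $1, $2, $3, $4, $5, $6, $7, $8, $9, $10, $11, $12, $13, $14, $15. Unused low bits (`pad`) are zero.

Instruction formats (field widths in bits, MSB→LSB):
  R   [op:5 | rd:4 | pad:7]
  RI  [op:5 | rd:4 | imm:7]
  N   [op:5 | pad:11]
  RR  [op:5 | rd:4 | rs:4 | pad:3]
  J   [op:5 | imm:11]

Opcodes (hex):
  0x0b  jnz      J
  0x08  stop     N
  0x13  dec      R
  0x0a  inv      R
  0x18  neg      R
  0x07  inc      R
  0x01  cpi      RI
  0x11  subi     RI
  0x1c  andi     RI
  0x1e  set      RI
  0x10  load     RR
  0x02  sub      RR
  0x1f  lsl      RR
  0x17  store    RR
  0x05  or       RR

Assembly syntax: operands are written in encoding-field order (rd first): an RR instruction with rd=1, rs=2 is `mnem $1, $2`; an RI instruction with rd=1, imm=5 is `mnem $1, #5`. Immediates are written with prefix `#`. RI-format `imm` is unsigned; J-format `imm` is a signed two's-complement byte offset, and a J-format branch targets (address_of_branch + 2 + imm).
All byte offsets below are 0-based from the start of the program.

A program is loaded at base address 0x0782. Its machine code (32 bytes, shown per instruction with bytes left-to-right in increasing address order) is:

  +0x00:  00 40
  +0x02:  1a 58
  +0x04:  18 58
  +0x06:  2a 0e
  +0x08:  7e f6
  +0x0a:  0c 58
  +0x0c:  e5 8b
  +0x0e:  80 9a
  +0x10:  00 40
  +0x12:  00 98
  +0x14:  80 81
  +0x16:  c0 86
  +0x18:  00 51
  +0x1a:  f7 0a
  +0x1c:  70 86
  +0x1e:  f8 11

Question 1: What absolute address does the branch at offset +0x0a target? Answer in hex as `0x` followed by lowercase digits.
0x079a

[0a] 0c 58 → 0x580c
  op=0x580c>>11=0xb ⇒ jnz (J)
  imm@[10:0]=0xc ⇒ #12
  target = base 0x0782 + off 0x0a + 2 + imm 12 = 0x079a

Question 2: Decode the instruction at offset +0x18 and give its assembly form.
inv $2

off 0x18: read 00 51 as little → 0x5100
  op=0x5100>>11=0xa ⇒ inv (R)
  [10:7] rd=2 = $2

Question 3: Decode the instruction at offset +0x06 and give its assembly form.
@+06  little-endian(2a 0e) = 0x0e2a
  opcode bits[15:11]=0x1: cpi/RI
  rd@[10:7]=0xc ⇒ $12
  imm@[6:0]=0x2a ⇒ #42

cpi $12, #42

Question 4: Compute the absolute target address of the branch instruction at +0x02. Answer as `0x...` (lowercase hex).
@+02  little-endian(1a 58) = 0x581a
  top 5b → 0xb → jnz [J]
  imm: (w>>0)&0x7ff=0x1a → #26
  target = base 0x0782 + off 0x02 + 2 + imm 26 = 0x07a0

0x07a0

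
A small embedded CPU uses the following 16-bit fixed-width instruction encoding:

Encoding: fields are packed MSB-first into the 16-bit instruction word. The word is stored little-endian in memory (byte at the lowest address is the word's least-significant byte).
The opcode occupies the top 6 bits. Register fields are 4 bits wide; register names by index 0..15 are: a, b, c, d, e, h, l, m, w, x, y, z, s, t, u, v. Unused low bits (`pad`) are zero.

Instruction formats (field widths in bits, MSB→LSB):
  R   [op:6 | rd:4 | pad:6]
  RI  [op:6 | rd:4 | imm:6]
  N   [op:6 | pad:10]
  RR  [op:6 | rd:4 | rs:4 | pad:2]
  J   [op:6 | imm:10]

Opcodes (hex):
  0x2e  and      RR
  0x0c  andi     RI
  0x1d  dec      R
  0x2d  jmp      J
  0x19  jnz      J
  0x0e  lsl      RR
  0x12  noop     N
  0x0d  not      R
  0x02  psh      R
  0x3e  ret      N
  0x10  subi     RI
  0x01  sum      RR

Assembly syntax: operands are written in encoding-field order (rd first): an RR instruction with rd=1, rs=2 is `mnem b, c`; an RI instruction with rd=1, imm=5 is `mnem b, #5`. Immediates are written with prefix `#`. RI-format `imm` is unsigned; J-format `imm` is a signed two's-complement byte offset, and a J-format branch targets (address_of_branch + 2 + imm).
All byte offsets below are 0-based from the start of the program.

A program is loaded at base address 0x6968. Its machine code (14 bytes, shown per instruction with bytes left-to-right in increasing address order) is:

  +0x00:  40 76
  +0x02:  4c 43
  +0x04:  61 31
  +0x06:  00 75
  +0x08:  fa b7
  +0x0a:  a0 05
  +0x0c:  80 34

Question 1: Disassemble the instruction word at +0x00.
dec x

@+00  little-endian(40 76) = 0x7640
  top 6b → 0x1d → dec [R]
  [9:6] rd=9 = x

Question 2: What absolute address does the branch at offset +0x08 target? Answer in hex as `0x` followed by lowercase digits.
+0x08: fa b7 ⇒ word 0xb7fa (little)
  opcode bits[15:10]=0x2d: jmp/J
  [9:0] imm=1018 (s10→-6) = #-6
  target = base 0x6968 + off 0x08 + 2 + imm -6 = 0x696c

0x696c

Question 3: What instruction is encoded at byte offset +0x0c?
not c

[0c] 80 34 → 0x3480
  top 6b → 0xd → not [R]
  rd@[9:6]=0x2 ⇒ c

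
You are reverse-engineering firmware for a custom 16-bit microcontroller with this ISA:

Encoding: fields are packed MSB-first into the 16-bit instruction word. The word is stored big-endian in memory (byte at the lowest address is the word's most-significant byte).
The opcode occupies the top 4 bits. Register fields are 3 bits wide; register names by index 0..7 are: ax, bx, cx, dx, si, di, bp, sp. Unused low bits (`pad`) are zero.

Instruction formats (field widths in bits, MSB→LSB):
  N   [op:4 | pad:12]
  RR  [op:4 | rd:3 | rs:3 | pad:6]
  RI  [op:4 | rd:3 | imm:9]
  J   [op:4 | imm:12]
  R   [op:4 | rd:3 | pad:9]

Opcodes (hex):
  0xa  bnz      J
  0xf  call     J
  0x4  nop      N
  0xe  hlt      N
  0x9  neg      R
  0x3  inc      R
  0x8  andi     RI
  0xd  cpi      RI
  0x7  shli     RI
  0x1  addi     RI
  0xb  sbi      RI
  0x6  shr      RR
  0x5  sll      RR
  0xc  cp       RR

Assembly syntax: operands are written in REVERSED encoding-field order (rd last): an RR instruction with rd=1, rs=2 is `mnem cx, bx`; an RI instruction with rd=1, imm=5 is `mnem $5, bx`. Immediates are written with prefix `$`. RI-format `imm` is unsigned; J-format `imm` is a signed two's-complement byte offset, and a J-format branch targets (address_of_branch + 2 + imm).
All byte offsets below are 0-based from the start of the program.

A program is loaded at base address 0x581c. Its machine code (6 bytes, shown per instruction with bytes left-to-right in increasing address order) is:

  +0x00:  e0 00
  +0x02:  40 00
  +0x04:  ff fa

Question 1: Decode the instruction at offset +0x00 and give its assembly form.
@+00  big-endian(e0 00) = 0xe000
  op=0xe000>>12=0xe ⇒ hlt (N)

hlt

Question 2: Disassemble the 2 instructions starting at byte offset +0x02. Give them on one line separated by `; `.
+0x02: 40 00 ⇒ word 0x4000 (big)
  top 4b → 0x4 → nop [N]
+0x04: ff fa ⇒ word 0xfffa (big)
  top 4b → 0xf → call [J]
  imm@[11:0]=0xffa (s12→-6) ⇒ $-6

nop; call $-6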